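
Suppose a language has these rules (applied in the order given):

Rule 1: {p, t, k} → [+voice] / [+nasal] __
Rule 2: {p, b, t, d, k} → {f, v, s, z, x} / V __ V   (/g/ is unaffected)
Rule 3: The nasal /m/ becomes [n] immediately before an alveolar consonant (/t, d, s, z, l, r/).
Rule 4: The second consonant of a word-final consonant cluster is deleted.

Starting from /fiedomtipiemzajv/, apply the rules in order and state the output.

fiezondifienzaj

Rule 1 (post-nasal voicing): /t/ is a voiceless stop immediately after the nasal /m/, so it voices to [d]. /fiedomtipiemzajv/ → fiedomdipiemzajv.
Rule 2 (intervocalic spirantization): /d/ is a stop between vowels /e/ and /o/, so it spirantizes to the fricative [z]. /p/ is a stop between vowels /i/ and /i/, so it spirantizes to the fricative [f]. /fiedomdipiemzajv/ → fiezomdifiemzajv.
Rule 3 (nasal place assimilation): /m/ precedes the alveolar consonant /d/, so it assimilates in place to [n]. /m/ precedes the alveolar consonant /z/, so it assimilates in place to [n]. /fiezomdifiemzajv/ → fiezondifienzajv.
Rule 4 (final cluster simplification): /v/ is the second consonant of a word-final cluster /jv/, so it deletes. /fiezondifienzajv/ → fiezondifienzaj.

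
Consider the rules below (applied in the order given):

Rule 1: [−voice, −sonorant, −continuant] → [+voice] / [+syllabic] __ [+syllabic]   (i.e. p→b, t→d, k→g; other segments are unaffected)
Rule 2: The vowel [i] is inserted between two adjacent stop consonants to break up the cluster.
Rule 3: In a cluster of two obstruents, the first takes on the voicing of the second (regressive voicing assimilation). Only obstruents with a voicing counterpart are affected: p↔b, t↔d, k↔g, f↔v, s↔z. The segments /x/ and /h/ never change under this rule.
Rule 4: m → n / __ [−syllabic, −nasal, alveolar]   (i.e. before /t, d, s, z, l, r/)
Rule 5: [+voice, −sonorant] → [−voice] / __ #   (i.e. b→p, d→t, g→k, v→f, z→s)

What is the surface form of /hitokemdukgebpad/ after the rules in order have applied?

hidogendukigebipat

Rule 1 (intervocalic voicing): /t/ is a voiceless stop between vowels /i/ and /o/, so it voices to [d]. /k/ is a voiceless stop between vowels /o/ and /e/, so it voices to [g]. /hitokemdukgebpad/ → hidogemdukgebpad.
Rule 2 (stop-cluster i-epenthesis): /k/ and /g/ form a stop–stop cluster, so [i] is inserted between them. /b/ and /p/ form a stop–stop cluster, so [i] is inserted between them. /hidogemdukgebpad/ → hidogemdukigebipad.
Rule 3 (regressive voicing assimilation): no segment meets the environment; /hidogemdukigebipad/ is unchanged.
Rule 4 (nasal place assimilation): /m/ precedes the alveolar consonant /d/, so it assimilates in place to [n]. /hidogemdukigebipad/ → hidogendukigebipad.
Rule 5 (final devoicing): /d/ is a voiced obstruent in word-final position, so it devoices to [t]. /hidogendukigebipad/ → hidogendukigebipat.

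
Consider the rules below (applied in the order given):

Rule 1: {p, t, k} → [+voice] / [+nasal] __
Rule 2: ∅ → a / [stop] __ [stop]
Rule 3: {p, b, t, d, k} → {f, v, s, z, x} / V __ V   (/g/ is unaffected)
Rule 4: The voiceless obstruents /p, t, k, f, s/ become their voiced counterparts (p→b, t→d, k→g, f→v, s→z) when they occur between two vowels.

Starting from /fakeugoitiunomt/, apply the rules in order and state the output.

faxeugoiziunomd

Rule 1 (post-nasal voicing): /t/ is a voiceless stop immediately after the nasal /m/, so it voices to [d]. /fakeugoitiunomt/ → fakeugoitiunomd.
Rule 2 (stop-cluster a-epenthesis): no segment meets the environment; /fakeugoitiunomd/ is unchanged.
Rule 3 (intervocalic spirantization): /k/ is a stop between vowels /a/ and /e/, so it spirantizes to the fricative [x]. /t/ is a stop between vowels /i/ and /i/, so it spirantizes to the fricative [s]. /fakeugoitiunomd/ → faxeugoisiunomd.
Rule 4 (intervocalic voicing): /s/ is a voiceless obstruent between vowels /i/ and /i/, so it voices to [z]. /faxeugoisiunomd/ → faxeugoiziunomd.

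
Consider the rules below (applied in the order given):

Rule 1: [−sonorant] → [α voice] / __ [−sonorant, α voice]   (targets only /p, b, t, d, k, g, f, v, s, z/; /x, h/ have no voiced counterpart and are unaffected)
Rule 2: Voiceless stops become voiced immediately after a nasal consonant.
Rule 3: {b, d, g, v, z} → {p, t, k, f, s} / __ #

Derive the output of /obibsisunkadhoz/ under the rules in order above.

obipsisungathos

Rule 1 (regressive voicing assimilation): /b/ precedes the voiceless obstruent /s/, so it devoices to [p] by assimilation. /d/ precedes the voiceless obstruent /h/, so it devoices to [t] by assimilation. /obibsisunkadhoz/ → obipsisunkathoz.
Rule 2 (post-nasal voicing): /k/ is a voiceless stop immediately after the nasal /n/, so it voices to [g]. /obipsisunkathoz/ → obipsisungathoz.
Rule 3 (final devoicing): /z/ is a voiced obstruent in word-final position, so it devoices to [s]. /obipsisungathoz/ → obipsisungathos.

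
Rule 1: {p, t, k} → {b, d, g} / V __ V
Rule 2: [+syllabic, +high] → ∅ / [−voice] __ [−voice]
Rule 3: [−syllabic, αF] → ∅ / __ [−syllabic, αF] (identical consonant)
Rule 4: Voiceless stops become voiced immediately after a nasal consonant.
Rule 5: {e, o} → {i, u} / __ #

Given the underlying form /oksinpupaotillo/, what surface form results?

Rule 1 (intervocalic voicing): /p/ is a voiceless stop between vowels /u/ and /a/, so it voices to [b]. /t/ is a voiceless stop between vowels /o/ and /i/, so it voices to [d]. /oksinpupaotillo/ → oksinpubaodillo.
Rule 2 (high vowel syncope): no segment meets the environment; /oksinpubaodillo/ is unchanged.
Rule 3 (degemination): /ll/ is a geminate; the first /l/ deletes. /oksinpubaodillo/ → oksinpubaodilo.
Rule 4 (post-nasal voicing): /p/ is a voiceless stop immediately after the nasal /n/, so it voices to [b]. /oksinpubaodilo/ → oksinbubaodilo.
Rule 5 (final vowel raising): /o/ is a mid vowel in word-final position, so it raises to [u]. /oksinbubaodilo/ → oksinbubaodilu.

oksinbubaodilu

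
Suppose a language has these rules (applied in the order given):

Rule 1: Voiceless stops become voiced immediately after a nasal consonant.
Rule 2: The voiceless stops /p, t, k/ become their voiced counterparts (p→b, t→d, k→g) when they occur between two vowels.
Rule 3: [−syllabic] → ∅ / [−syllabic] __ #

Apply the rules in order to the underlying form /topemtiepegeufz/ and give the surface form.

Rule 1 (post-nasal voicing): /t/ is a voiceless stop immediately after the nasal /m/, so it voices to [d]. /topemtiepegeufz/ → topemdiepegeufz.
Rule 2 (intervocalic voicing): /p/ is a voiceless stop between vowels /o/ and /e/, so it voices to [b]. /p/ is a voiceless stop between vowels /e/ and /e/, so it voices to [b]. /topemdiepegeufz/ → tobemdiebegeufz.
Rule 3 (final cluster simplification): /z/ is the second consonant of a word-final cluster /fz/, so it deletes. /tobemdiebegeufz/ → tobemdiebegeuf.

tobemdiebegeuf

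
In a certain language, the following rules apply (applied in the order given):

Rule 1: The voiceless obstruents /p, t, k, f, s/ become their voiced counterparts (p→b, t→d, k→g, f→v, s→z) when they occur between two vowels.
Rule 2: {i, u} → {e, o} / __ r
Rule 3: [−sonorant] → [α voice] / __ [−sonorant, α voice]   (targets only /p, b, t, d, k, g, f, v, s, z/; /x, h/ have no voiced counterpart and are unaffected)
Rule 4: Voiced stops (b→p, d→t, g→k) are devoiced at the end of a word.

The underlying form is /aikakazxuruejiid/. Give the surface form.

aigagasxoruejiit

Rule 1 (intervocalic voicing): /k/ is a voiceless obstruent between vowels /i/ and /a/, so it voices to [g]. /k/ is a voiceless obstruent between vowels /a/ and /a/, so it voices to [g]. /aikakazxuruejiid/ → aigagazxuruejiid.
Rule 2 (pre-rhotic lowering): /u/ is a high vowel immediately before /r/, so it lowers to [o]. /aigagazxuruejiid/ → aigagazxoruejiid.
Rule 3 (regressive voicing assimilation): /z/ precedes the voiceless obstruent /x/, so it devoices to [s] by assimilation. /aigagazxoruejiid/ → aigagasxoruejiid.
Rule 4 (final devoicing): /d/ is a voiced stop in word-final position, so it devoices to [t]. /aigagasxoruejiid/ → aigagasxoruejiit.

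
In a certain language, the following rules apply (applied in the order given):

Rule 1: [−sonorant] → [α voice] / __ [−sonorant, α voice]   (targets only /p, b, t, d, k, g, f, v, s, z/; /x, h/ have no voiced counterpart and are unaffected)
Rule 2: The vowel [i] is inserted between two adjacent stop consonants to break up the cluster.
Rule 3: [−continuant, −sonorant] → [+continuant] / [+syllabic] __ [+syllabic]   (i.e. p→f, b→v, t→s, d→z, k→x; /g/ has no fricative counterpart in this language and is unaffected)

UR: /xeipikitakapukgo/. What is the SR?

Rule 1 (regressive voicing assimilation): /k/ precedes the voiced obstruent /g/, so it voices to [g] by assimilation. /xeipikitakapukgo/ → xeipikitakapuggo.
Rule 2 (stop-cluster i-epenthesis): /g/ and /g/ form a stop–stop cluster, so [i] is inserted between them. /xeipikitakapuggo/ → xeipikitakapugigo.
Rule 3 (intervocalic spirantization): /p/ is a stop between vowels /i/ and /i/, so it spirantizes to the fricative [f]. /k/ is a stop between vowels /i/ and /i/, so it spirantizes to the fricative [x]. /t/ is a stop between vowels /i/ and /a/, so it spirantizes to the fricative [s]. /k/ is a stop between vowels /a/ and /a/, so it spirantizes to the fricative [x]. /p/ is a stop between vowels /a/ and /u/, so it spirantizes to the fricative [f]. /xeipikitakapugigo/ → xeifixisaxafugigo.

xeifixisaxafugigo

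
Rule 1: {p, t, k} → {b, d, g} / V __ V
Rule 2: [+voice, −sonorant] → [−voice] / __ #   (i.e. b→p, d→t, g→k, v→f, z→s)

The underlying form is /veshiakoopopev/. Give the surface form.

Rule 1 (intervocalic voicing): /k/ is a voiceless stop between vowels /a/ and /o/, so it voices to [g]. /p/ is a voiceless stop between vowels /o/ and /o/, so it voices to [b]. /p/ is a voiceless stop between vowels /o/ and /e/, so it voices to [b]. /veshiakoopopev/ → veshiagoobobev.
Rule 2 (final devoicing): /v/ is a voiced obstruent in word-final position, so it devoices to [f]. /veshiagoobobev/ → veshiagoobobef.

veshiagoobobef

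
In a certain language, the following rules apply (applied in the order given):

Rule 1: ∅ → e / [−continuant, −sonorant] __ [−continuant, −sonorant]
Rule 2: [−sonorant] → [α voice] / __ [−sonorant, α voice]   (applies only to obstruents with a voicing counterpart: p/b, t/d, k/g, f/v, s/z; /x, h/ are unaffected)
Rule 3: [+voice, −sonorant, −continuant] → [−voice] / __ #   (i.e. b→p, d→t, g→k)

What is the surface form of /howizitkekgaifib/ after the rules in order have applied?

Rule 1 (stop-cluster e-epenthesis): /t/ and /k/ form a stop–stop cluster, so [e] is inserted between them. /k/ and /g/ form a stop–stop cluster, so [e] is inserted between them. /howizitkekgaifib/ → howizitekekegaifib.
Rule 2 (regressive voicing assimilation): no segment meets the environment; /howizitekekegaifib/ is unchanged.
Rule 3 (final devoicing): /b/ is a voiced stop in word-final position, so it devoices to [p]. /howizitekekegaifib/ → howizitekekegaifip.

howizitekekegaifip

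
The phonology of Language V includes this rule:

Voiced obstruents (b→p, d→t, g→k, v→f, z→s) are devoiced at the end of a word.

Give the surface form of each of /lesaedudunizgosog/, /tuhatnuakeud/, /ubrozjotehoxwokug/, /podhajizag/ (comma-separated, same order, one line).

lesaedudunizgosok, tuhatnuakeut, ubrozjotehoxwokuk, podhajizak

/lesaedudunizgosog/: /g/ is a voiced obstruent in word-final position, so it devoices to [k]. → [lesaedudunizgosok].
/tuhatnuakeud/: /d/ is a voiced obstruent in word-final position, so it devoices to [t]. → [tuhatnuakeut].
/ubrozjotehoxwokug/: /g/ is a voiced obstruent in word-final position, so it devoices to [k]. → [ubrozjotehoxwokuk].
/podhajizag/: /g/ is a voiced obstruent in word-final position, so it devoices to [k]. → [podhajizak].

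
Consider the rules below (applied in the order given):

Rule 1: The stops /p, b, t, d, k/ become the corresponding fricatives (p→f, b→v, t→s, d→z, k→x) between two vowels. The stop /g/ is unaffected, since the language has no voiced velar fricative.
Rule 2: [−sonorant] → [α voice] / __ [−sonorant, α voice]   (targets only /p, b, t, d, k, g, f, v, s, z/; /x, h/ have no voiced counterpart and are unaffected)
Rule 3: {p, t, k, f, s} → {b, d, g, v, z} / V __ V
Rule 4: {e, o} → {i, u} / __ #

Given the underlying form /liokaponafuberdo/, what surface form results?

Rule 1 (intervocalic spirantization): /k/ is a stop between vowels /o/ and /a/, so it spirantizes to the fricative [x]. /p/ is a stop between vowels /a/ and /o/, so it spirantizes to the fricative [f]. /b/ is a stop between vowels /u/ and /e/, so it spirantizes to the fricative [v]. /liokaponafuberdo/ → lioxafonafuverdo.
Rule 2 (regressive voicing assimilation): no segment meets the environment; /lioxafonafuverdo/ is unchanged.
Rule 3 (intervocalic voicing): /f/ is a voiceless obstruent between vowels /a/ and /o/, so it voices to [v]. /f/ is a voiceless obstruent between vowels /a/ and /u/, so it voices to [v]. /lioxafonafuverdo/ → lioxavonavuverdo.
Rule 4 (final vowel raising): /o/ is a mid vowel in word-final position, so it raises to [u]. /lioxavonavuverdo/ → lioxavonavuverdu.

lioxavonavuverdu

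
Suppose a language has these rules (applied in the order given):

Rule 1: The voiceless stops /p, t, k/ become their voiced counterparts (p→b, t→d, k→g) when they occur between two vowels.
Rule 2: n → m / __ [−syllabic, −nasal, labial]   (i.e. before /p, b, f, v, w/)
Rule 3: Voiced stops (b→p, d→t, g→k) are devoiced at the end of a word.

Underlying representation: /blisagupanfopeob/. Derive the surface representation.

blisagubamfobeop

Rule 1 (intervocalic voicing): /p/ is a voiceless stop between vowels /u/ and /a/, so it voices to [b]. /p/ is a voiceless stop between vowels /o/ and /e/, so it voices to [b]. /blisagupanfopeob/ → blisagubanfobeob.
Rule 2 (nasal place assimilation): /n/ precedes the labial consonant /f/, so it assimilates in place to [m]. /blisagubanfobeob/ → blisagubamfobeob.
Rule 3 (final devoicing): /b/ is a voiced stop in word-final position, so it devoices to [p]. /blisagubamfobeob/ → blisagubamfobeop.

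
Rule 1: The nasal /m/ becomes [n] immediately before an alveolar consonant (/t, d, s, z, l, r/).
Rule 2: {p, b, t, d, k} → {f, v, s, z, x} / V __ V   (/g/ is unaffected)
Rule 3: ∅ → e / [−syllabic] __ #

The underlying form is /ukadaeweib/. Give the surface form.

uxazaeweibe

Rule 1 (nasal place assimilation): no segment meets the environment; /ukadaeweib/ is unchanged.
Rule 2 (intervocalic spirantization): /k/ is a stop between vowels /u/ and /a/, so it spirantizes to the fricative [x]. /d/ is a stop between vowels /a/ and /a/, so it spirantizes to the fricative [z]. /ukadaeweib/ → uxazaeweib.
Rule 3 (final e-epenthesis): the form ends in the consonant /b/, so [e] is inserted word-finally. /uxazaeweib/ → uxazaeweibe.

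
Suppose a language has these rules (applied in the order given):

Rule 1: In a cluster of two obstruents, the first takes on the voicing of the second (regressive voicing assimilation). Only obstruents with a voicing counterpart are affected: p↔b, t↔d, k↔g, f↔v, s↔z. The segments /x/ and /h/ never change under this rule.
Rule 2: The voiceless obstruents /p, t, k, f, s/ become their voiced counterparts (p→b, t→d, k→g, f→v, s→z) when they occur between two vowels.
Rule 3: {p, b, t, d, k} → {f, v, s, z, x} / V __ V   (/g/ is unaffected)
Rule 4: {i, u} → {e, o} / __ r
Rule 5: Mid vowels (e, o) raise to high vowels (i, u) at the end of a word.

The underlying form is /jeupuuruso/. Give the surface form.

Rule 1 (regressive voicing assimilation): no segment meets the environment; /jeupuuruso/ is unchanged.
Rule 2 (intervocalic voicing): /p/ is a voiceless obstruent between vowels /u/ and /u/, so it voices to [b]. /s/ is a voiceless obstruent between vowels /u/ and /o/, so it voices to [z]. /jeupuuruso/ → jeubuuruzo.
Rule 3 (intervocalic spirantization): /b/ is a stop between vowels /u/ and /u/, so it spirantizes to the fricative [v]. /jeubuuruzo/ → jeuvuuruzo.
Rule 4 (pre-rhotic lowering): /u/ is a high vowel immediately before /r/, so it lowers to [o]. /jeuvuuruzo/ → jeuvuoruzo.
Rule 5 (final vowel raising): /o/ is a mid vowel in word-final position, so it raises to [u]. /jeuvuoruzo/ → jeuvuoruzu.

jeuvuoruzu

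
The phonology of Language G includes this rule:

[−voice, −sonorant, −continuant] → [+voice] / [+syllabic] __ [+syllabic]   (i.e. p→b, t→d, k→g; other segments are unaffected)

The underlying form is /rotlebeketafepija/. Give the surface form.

/k/ is a voiceless stop between vowels /e/ and /e/, so it voices to [g].
/t/ is a voiceless stop between vowels /e/ and /a/, so it voices to [d].
/p/ is a voiceless stop between vowels /e/ and /i/, so it voices to [b].
The other instance of /t/ does not occur in the required environment and remains unchanged.
Surface form: [rotlebegedafebija].

rotlebegedafebija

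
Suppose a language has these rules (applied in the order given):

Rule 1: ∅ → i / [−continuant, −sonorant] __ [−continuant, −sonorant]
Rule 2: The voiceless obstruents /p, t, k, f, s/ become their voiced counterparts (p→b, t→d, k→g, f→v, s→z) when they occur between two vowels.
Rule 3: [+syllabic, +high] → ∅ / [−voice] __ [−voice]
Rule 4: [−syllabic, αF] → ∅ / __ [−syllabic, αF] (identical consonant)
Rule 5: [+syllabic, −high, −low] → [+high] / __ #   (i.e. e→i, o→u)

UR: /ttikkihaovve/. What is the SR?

Rule 1 (stop-cluster i-epenthesis): /t/ and /t/ form a stop–stop cluster, so [i] is inserted between them. /k/ and /k/ form a stop–stop cluster, so [i] is inserted between them. /ttikkihaovve/ → titikikihaovve.
Rule 2 (intervocalic voicing): /t/ is a voiceless obstruent between vowels /i/ and /i/, so it voices to [d]. /k/ is a voiceless obstruent between vowels /i/ and /i/, so it voices to [g]. /k/ is a voiceless obstruent between vowels /i/ and /i/, so it voices to [g]. /titikikihaovve/ → tidigigihaovve.
Rule 3 (high vowel syncope): no segment meets the environment; /tidigigihaovve/ is unchanged.
Rule 4 (degemination): /vv/ is a geminate; the first /v/ deletes. /tidigigihaovve/ → tidigigihaove.
Rule 5 (final vowel raising): /e/ is a mid vowel in word-final position, so it raises to [i]. /tidigigihaove/ → tidigigihaovi.

tidigigihaovi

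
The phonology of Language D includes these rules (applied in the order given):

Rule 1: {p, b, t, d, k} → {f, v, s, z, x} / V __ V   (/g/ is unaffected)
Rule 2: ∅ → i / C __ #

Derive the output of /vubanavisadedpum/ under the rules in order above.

Rule 1 (intervocalic spirantization): /b/ is a stop between vowels /u/ and /a/, so it spirantizes to the fricative [v]. /d/ is a stop between vowels /a/ and /e/, so it spirantizes to the fricative [z]. /vubanavisadedpum/ → vuvanavisazedpum.
Rule 2 (final i-epenthesis): the form ends in the consonant /m/, so [i] is inserted word-finally. /vuvanavisazedpum/ → vuvanavisazedpumi.

vuvanavisazedpumi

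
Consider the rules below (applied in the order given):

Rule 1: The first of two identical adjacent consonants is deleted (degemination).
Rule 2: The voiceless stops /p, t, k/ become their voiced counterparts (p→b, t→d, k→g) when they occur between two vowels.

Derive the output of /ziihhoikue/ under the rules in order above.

Rule 1 (degemination): /hh/ is a geminate; the first /h/ deletes. /ziihhoikue/ → ziihoikue.
Rule 2 (intervocalic voicing): /k/ is a voiceless stop between vowels /i/ and /u/, so it voices to [g]. /ziihoikue/ → ziihoigue.

ziihoigue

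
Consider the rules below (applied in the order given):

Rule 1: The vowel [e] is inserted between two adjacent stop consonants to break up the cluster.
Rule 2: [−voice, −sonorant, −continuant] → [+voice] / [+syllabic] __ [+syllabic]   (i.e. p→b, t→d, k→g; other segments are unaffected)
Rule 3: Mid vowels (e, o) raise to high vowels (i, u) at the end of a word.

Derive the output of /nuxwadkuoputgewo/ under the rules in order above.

Rule 1 (stop-cluster e-epenthesis): /d/ and /k/ form a stop–stop cluster, so [e] is inserted between them. /t/ and /g/ form a stop–stop cluster, so [e] is inserted between them. /nuxwadkuoputgewo/ → nuxwadekuoputegewo.
Rule 2 (intervocalic voicing): /k/ is a voiceless stop between vowels /e/ and /u/, so it voices to [g]. /p/ is a voiceless stop between vowels /o/ and /u/, so it voices to [b]. /t/ is a voiceless stop between vowels /u/ and /e/, so it voices to [d]. /nuxwadekuoputegewo/ → nuxwadeguobudegewo.
Rule 3 (final vowel raising): /o/ is a mid vowel in word-final position, so it raises to [u]. /nuxwadeguobudegewo/ → nuxwadeguobudegewu.

nuxwadeguobudegewu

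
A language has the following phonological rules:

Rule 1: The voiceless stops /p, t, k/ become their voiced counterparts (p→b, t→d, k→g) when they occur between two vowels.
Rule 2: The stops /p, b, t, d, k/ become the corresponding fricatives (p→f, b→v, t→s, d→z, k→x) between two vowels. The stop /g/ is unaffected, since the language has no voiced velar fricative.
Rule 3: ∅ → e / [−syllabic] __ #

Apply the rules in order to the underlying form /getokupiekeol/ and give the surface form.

gezoguviegeole

Rule 1 (intervocalic voicing): /t/ is a voiceless stop between vowels /e/ and /o/, so it voices to [d]. /k/ is a voiceless stop between vowels /o/ and /u/, so it voices to [g]. /p/ is a voiceless stop between vowels /u/ and /i/, so it voices to [b]. /k/ is a voiceless stop between vowels /e/ and /e/, so it voices to [g]. /getokupiekeol/ → gedogubiegeol.
Rule 2 (intervocalic spirantization): /d/ is a stop between vowels /e/ and /o/, so it spirantizes to the fricative [z]. /b/ is a stop between vowels /u/ and /i/, so it spirantizes to the fricative [v]. /gedogubiegeol/ → gezoguviegeol.
Rule 3 (final e-epenthesis): the form ends in the consonant /l/, so [e] is inserted word-finally. /gezoguviegeol/ → gezoguviegeole.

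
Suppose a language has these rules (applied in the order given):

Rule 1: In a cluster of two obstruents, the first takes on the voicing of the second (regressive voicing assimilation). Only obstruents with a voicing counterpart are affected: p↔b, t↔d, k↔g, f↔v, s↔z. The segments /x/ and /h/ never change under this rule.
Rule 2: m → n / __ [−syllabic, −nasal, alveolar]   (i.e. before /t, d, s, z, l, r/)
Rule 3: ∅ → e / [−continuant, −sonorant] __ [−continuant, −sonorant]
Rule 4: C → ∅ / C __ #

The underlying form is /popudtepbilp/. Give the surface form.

Rule 1 (regressive voicing assimilation): /d/ precedes the voiceless obstruent /t/, so it devoices to [t] by assimilation. /p/ precedes the voiced obstruent /b/, so it voices to [b] by assimilation. /popudtepbilp/ → poputtebbilp.
Rule 2 (nasal place assimilation): no segment meets the environment; /poputtebbilp/ is unchanged.
Rule 3 (stop-cluster e-epenthesis): /t/ and /t/ form a stop–stop cluster, so [e] is inserted between them. /b/ and /b/ form a stop–stop cluster, so [e] is inserted between them. /poputtebbilp/ → poputetebebilp.
Rule 4 (final cluster simplification): /p/ is the second consonant of a word-final cluster /lp/, so it deletes. /poputetebebilp/ → poputetebebil.

poputetebebil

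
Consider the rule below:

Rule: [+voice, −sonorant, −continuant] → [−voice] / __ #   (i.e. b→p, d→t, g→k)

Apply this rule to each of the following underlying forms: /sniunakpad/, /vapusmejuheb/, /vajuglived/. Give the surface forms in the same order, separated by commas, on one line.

/sniunakpad/: /d/ is a voiced stop in word-final position, so it devoices to [t]. → [sniunakpat].
/vapusmejuheb/: /b/ is a voiced stop in word-final position, so it devoices to [p]. → [vapusmejuhep].
/vajuglived/: /d/ is a voiced stop in word-final position, so it devoices to [t]. → [vajuglivet].

sniunakpat, vapusmejuhep, vajuglivet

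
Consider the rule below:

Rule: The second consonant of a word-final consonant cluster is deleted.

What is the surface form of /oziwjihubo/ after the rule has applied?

oziwjihubo

No segment of /oziwjihubo/ meets the structural description of the rule, so the form surfaces unchanged.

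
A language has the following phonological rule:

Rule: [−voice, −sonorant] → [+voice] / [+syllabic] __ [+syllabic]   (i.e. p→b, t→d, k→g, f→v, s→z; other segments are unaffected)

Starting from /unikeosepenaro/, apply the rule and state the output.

/k/ is a voiceless obstruent between vowels /i/ and /e/, so it voices to [g].
/s/ is a voiceless obstruent between vowels /o/ and /e/, so it voices to [z].
/p/ is a voiceless obstruent between vowels /e/ and /e/, so it voices to [b].
Surface form: [unigeozebenaro].

unigeozebenaro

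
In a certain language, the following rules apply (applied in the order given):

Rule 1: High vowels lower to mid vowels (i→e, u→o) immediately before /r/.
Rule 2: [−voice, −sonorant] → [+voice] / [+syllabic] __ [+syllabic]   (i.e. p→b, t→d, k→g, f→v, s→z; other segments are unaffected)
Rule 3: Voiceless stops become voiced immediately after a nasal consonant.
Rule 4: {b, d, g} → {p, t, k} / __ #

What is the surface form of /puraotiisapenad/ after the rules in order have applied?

Rule 1 (pre-rhotic lowering): /u/ is a high vowel immediately before /r/, so it lowers to [o]. /puraotiisapenad/ → poraotiisapenad.
Rule 2 (intervocalic voicing): /t/ is a voiceless obstruent between vowels /o/ and /i/, so it voices to [d]. /s/ is a voiceless obstruent between vowels /i/ and /a/, so it voices to [z]. /p/ is a voiceless obstruent between vowels /a/ and /e/, so it voices to [b]. /poraotiisapenad/ → poraodiizabenad.
Rule 3 (post-nasal voicing): no segment meets the environment; /poraodiizabenad/ is unchanged.
Rule 4 (final devoicing): /d/ is a voiced stop in word-final position, so it devoices to [t]. /poraodiizabenad/ → poraodiizabenat.

poraodiizabenat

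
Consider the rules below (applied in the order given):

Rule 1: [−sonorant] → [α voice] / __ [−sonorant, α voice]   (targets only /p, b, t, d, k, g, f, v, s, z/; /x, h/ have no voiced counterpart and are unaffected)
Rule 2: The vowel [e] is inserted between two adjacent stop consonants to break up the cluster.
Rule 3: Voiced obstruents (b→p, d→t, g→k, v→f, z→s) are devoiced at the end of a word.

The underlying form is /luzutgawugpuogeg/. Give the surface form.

Rule 1 (regressive voicing assimilation): /t/ precedes the voiced obstruent /g/, so it voices to [d] by assimilation. /g/ precedes the voiceless obstruent /p/, so it devoices to [k] by assimilation. /luzutgawugpuogeg/ → luzudgawukpuogeg.
Rule 2 (stop-cluster e-epenthesis): /d/ and /g/ form a stop–stop cluster, so [e] is inserted between them. /k/ and /p/ form a stop–stop cluster, so [e] is inserted between them. /luzudgawukpuogeg/ → luzudegawukepuogeg.
Rule 3 (final devoicing): /g/ is a voiced obstruent in word-final position, so it devoices to [k]. /luzudegawukepuogeg/ → luzudegawukepuogek.

luzudegawukepuogek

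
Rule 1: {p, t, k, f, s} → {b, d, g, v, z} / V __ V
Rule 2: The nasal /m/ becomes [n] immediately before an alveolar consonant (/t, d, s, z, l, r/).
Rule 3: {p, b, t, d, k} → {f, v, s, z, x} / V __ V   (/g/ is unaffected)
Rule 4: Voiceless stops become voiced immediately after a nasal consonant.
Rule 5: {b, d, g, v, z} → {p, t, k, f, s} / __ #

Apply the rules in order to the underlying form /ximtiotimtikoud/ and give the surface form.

xindiozindigout

Rule 1 (intervocalic voicing): /t/ is a voiceless obstruent between vowels /o/ and /i/, so it voices to [d]. /k/ is a voiceless obstruent between vowels /i/ and /o/, so it voices to [g]. /ximtiotimtikoud/ → ximtiodimtigoud.
Rule 2 (nasal place assimilation): /m/ precedes the alveolar consonant /t/, so it assimilates in place to [n]. /m/ precedes the alveolar consonant /t/, so it assimilates in place to [n]. /ximtiodimtigoud/ → xintiodintigoud.
Rule 3 (intervocalic spirantization): /d/ is a stop between vowels /o/ and /i/, so it spirantizes to the fricative [z]. /xintiodintigoud/ → xintiozintigoud.
Rule 4 (post-nasal voicing): /t/ is a voiceless stop immediately after the nasal /n/, so it voices to [d]. /t/ is a voiceless stop immediately after the nasal /n/, so it voices to [d]. /xintiozintigoud/ → xindiozindigoud.
Rule 5 (final devoicing): /d/ is a voiced obstruent in word-final position, so it devoices to [t]. /xindiozindigoud/ → xindiozindigout.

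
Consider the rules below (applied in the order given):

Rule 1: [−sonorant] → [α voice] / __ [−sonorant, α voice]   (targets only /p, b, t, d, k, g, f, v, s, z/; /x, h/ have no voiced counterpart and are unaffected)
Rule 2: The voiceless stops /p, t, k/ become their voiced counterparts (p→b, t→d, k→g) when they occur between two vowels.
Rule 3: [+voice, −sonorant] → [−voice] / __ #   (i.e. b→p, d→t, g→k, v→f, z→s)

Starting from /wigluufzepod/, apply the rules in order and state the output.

wigluuvzebot

Rule 1 (regressive voicing assimilation): /f/ precedes the voiced obstruent /z/, so it voices to [v] by assimilation. /wigluufzepod/ → wigluuvzepod.
Rule 2 (intervocalic voicing): /p/ is a voiceless stop between vowels /e/ and /o/, so it voices to [b]. /wigluuvzepod/ → wigluuvzebod.
Rule 3 (final devoicing): /d/ is a voiced obstruent in word-final position, so it devoices to [t]. /wigluuvzebod/ → wigluuvzebot.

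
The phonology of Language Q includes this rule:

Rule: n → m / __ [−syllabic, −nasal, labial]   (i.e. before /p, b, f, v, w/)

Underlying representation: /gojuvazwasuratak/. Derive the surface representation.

No segment of /gojuvazwasuratak/ meets the structural description of the rule, so the form surfaces unchanged.

gojuvazwasuratak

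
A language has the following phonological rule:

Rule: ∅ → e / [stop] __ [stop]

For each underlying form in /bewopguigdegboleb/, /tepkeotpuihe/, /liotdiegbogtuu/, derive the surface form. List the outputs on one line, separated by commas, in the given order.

bewopeguigedegeboleb, tepekeotepuihe, liotediegebogetuu

/bewopguigdegboleb/: /p/ and /g/ form a stop–stop cluster, so [e] is inserted between them. /g/ and /d/ form a stop–stop cluster, so [e] is inserted between them. /g/ and /b/ form a stop–stop cluster, so [e] is inserted between them. → [bewopeguigedegeboleb].
/tepkeotpuihe/: /p/ and /k/ form a stop–stop cluster, so [e] is inserted between them. /t/ and /p/ form a stop–stop cluster, so [e] is inserted between them. → [tepekeotepuihe].
/liotdiegbogtuu/: /t/ and /d/ form a stop–stop cluster, so [e] is inserted between them. /g/ and /b/ form a stop–stop cluster, so [e] is inserted between them. /g/ and /t/ form a stop–stop cluster, so [e] is inserted between them. → [liotediegebogetuu].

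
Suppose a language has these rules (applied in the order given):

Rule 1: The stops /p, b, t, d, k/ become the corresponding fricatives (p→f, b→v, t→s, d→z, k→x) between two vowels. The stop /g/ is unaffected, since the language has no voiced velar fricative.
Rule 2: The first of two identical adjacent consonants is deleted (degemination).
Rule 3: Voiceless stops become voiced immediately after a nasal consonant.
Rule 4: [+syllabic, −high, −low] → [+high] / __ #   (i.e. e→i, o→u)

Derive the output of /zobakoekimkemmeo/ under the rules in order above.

Rule 1 (intervocalic spirantization): /b/ is a stop between vowels /o/ and /a/, so it spirantizes to the fricative [v]. /k/ is a stop between vowels /a/ and /o/, so it spirantizes to the fricative [x]. /k/ is a stop between vowels /e/ and /i/, so it spirantizes to the fricative [x]. /zobakoekimkemmeo/ → zovaxoeximkemmeo.
Rule 2 (degemination): /mm/ is a geminate; the first /m/ deletes. /zovaxoeximkemmeo/ → zovaxoeximkemeo.
Rule 3 (post-nasal voicing): /k/ is a voiceless stop immediately after the nasal /m/, so it voices to [g]. /zovaxoeximkemeo/ → zovaxoeximgemeo.
Rule 4 (final vowel raising): /o/ is a mid vowel in word-final position, so it raises to [u]. /zovaxoeximgemeo/ → zovaxoeximgemeu.

zovaxoeximgemeu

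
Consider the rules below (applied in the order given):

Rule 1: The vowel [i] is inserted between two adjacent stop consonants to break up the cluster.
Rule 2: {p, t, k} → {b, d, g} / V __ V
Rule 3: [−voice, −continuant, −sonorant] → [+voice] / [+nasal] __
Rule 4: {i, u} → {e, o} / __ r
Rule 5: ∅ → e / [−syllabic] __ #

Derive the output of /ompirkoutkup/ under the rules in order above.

omberkoudigupe

Rule 1 (stop-cluster i-epenthesis): /t/ and /k/ form a stop–stop cluster, so [i] is inserted between them. /ompirkoutkup/ → ompirkoutikup.
Rule 2 (intervocalic voicing): /t/ is a voiceless stop between vowels /u/ and /i/, so it voices to [d]. /k/ is a voiceless stop between vowels /i/ and /u/, so it voices to [g]. /ompirkoutikup/ → ompirkoudigup.
Rule 3 (post-nasal voicing): /p/ is a voiceless stop immediately after the nasal /m/, so it voices to [b]. /ompirkoudigup/ → ombirkoudigup.
Rule 4 (pre-rhotic lowering): /i/ is a high vowel immediately before /r/, so it lowers to [e]. /ombirkoudigup/ → omberkoudigup.
Rule 5 (final e-epenthesis): the form ends in the consonant /p/, so [e] is inserted word-finally. /omberkoudigup/ → omberkoudigupe.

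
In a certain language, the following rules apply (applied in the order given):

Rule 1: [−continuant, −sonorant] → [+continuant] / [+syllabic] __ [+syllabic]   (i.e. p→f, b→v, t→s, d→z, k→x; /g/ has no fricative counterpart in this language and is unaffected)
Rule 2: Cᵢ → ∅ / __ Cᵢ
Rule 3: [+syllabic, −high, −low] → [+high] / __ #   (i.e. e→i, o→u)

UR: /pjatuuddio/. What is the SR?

Rule 1 (intervocalic spirantization): /t/ is a stop between vowels /a/ and /u/, so it spirantizes to the fricative [s]. /pjatuuddio/ → pjasuuddio.
Rule 2 (degemination): /dd/ is a geminate; the first /d/ deletes. /pjasuuddio/ → pjasuudio.
Rule 3 (final vowel raising): /o/ is a mid vowel in word-final position, so it raises to [u]. /pjasuudio/ → pjasuudiu.

pjasuudiu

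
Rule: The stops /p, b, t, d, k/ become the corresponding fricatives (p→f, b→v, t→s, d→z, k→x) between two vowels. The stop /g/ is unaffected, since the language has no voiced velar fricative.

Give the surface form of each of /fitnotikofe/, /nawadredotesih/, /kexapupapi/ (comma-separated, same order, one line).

/fitnotikofe/: /t/ is a stop between vowels /o/ and /i/, so it spirantizes to the fricative [s]. /k/ is a stop between vowels /i/ and /o/, so it spirantizes to the fricative [x]. → [fitnosixofe].
/nawadredotesih/: /d/ is a stop between vowels /e/ and /o/, so it spirantizes to the fricative [z]. /t/ is a stop between vowels /o/ and /e/, so it spirantizes to the fricative [s]. → [nawadrezosesih].
/kexapupapi/: /p/ is a stop between vowels /a/ and /u/, so it spirantizes to the fricative [f]. /p/ is a stop between vowels /u/ and /a/, so it spirantizes to the fricative [f]. /p/ is a stop between vowels /a/ and /i/, so it spirantizes to the fricative [f]. → [kexafufafi].

fitnosixofe, nawadrezosesih, kexafufafi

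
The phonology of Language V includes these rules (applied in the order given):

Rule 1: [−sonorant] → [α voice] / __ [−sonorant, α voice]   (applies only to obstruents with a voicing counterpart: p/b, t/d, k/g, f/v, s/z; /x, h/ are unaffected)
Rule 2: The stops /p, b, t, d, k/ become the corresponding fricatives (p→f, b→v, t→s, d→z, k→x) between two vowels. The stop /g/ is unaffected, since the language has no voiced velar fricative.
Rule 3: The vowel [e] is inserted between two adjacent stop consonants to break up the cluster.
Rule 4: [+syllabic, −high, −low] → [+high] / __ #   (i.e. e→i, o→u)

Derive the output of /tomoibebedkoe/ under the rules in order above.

Rule 1 (regressive voicing assimilation): /d/ precedes the voiceless obstruent /k/, so it devoices to [t] by assimilation. /tomoibebedkoe/ → tomoibebetkoe.
Rule 2 (intervocalic spirantization): /b/ is a stop between vowels /i/ and /e/, so it spirantizes to the fricative [v]. /b/ is a stop between vowels /e/ and /e/, so it spirantizes to the fricative [v]. /tomoibebetkoe/ → tomoivevetkoe.
Rule 3 (stop-cluster e-epenthesis): /t/ and /k/ form a stop–stop cluster, so [e] is inserted between them. /tomoivevetkoe/ → tomoivevetekoe.
Rule 4 (final vowel raising): /e/ is a mid vowel in word-final position, so it raises to [i]. /tomoivevetekoe/ → tomoivevetekoi.

tomoivevetekoi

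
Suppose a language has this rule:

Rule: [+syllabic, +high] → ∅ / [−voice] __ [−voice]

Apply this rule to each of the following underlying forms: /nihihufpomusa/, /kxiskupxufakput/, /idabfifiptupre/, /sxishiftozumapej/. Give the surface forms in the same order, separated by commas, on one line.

/nihihufpomusa/: /i/ is a high vowel flanked by voiceless consonants /h/ and /h/, so it deletes. /u/ is a high vowel flanked by voiceless consonants /h/ and /f/, so it deletes. → [nihhfpomusa].
/kxiskupxufakput/: /i/ is a high vowel flanked by voiceless consonants /x/ and /s/, so it deletes. /u/ is a high vowel flanked by voiceless consonants /k/ and /p/, so it deletes. /u/ is a high vowel flanked by voiceless consonants /x/ and /f/, so it deletes. /u/ is a high vowel flanked by voiceless consonants /p/ and /t/, so it deletes. → [kxskpxfakpt].
/idabfifiptupre/: /i/ is a high vowel flanked by voiceless consonants /f/ and /f/, so it deletes. /i/ is a high vowel flanked by voiceless consonants /f/ and /p/, so it deletes. /u/ is a high vowel flanked by voiceless consonants /t/ and /p/, so it deletes. → [idabffptpre].
/sxishiftozumapej/: /i/ is a high vowel flanked by voiceless consonants /x/ and /s/, so it deletes. /i/ is a high vowel flanked by voiceless consonants /h/ and /f/, so it deletes. → [sxshftozumapej].

nihhfpomusa, kxskpxfakpt, idabffptpre, sxshftozumapej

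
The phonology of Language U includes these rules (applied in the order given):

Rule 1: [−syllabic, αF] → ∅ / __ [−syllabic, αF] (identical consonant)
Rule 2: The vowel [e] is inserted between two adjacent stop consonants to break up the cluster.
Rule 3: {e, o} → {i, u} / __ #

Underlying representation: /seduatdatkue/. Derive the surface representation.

Rule 1 (degemination): no segment meets the environment; /seduatdatkue/ is unchanged.
Rule 2 (stop-cluster e-epenthesis): /t/ and /d/ form a stop–stop cluster, so [e] is inserted between them. /t/ and /k/ form a stop–stop cluster, so [e] is inserted between them. /seduatdatkue/ → seduatedatekue.
Rule 3 (final vowel raising): /e/ is a mid vowel in word-final position, so it raises to [i]. /seduatedatekue/ → seduatedatekui.

seduatedatekui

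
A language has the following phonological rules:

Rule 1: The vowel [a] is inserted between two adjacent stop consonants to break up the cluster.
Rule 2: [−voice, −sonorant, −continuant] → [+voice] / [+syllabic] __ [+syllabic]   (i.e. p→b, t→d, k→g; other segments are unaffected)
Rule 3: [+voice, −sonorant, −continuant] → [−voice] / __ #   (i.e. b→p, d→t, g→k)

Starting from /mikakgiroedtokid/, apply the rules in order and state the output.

migagagiroedadogit

Rule 1 (stop-cluster a-epenthesis): /k/ and /g/ form a stop–stop cluster, so [a] is inserted between them. /d/ and /t/ form a stop–stop cluster, so [a] is inserted between them. /mikakgiroedtokid/ → mikakagiroedatokid.
Rule 2 (intervocalic voicing): /k/ is a voiceless stop between vowels /i/ and /a/, so it voices to [g]. /k/ is a voiceless stop between vowels /a/ and /a/, so it voices to [g]. /t/ is a voiceless stop between vowels /a/ and /o/, so it voices to [d]. /k/ is a voiceless stop between vowels /o/ and /i/, so it voices to [g]. /mikakagiroedatokid/ → migagagiroedadogid.
Rule 3 (final devoicing): /d/ is a voiced stop in word-final position, so it devoices to [t]. /migagagiroedadogid/ → migagagiroedadogit.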